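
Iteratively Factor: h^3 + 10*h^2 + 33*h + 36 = (h + 3)*(h^2 + 7*h + 12) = (h + 3)^2*(h + 4)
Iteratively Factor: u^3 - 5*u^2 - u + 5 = (u - 1)*(u^2 - 4*u - 5) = (u - 5)*(u - 1)*(u + 1)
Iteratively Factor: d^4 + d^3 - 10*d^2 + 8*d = (d - 2)*(d^3 + 3*d^2 - 4*d) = (d - 2)*(d + 4)*(d^2 - d) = d*(d - 2)*(d + 4)*(d - 1)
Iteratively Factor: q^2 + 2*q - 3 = (q + 3)*(q - 1)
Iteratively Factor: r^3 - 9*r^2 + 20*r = (r)*(r^2 - 9*r + 20) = r*(r - 4)*(r - 5)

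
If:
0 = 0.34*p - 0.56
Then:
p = 1.65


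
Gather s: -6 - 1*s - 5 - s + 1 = -2*s - 10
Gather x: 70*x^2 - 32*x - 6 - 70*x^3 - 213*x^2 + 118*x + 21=-70*x^3 - 143*x^2 + 86*x + 15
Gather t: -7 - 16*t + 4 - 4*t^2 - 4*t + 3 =-4*t^2 - 20*t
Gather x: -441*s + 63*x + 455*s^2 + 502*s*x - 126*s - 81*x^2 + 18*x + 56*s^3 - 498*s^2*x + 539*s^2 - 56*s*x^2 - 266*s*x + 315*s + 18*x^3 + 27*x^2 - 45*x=56*s^3 + 994*s^2 - 252*s + 18*x^3 + x^2*(-56*s - 54) + x*(-498*s^2 + 236*s + 36)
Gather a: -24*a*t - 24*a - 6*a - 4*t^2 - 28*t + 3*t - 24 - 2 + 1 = a*(-24*t - 30) - 4*t^2 - 25*t - 25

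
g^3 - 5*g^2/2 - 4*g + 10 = (g - 5/2)*(g - 2)*(g + 2)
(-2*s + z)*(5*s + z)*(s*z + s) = -10*s^3*z - 10*s^3 + 3*s^2*z^2 + 3*s^2*z + s*z^3 + s*z^2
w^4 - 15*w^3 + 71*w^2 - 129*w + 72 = (w - 8)*(w - 3)^2*(w - 1)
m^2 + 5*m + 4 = (m + 1)*(m + 4)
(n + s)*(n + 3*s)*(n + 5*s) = n^3 + 9*n^2*s + 23*n*s^2 + 15*s^3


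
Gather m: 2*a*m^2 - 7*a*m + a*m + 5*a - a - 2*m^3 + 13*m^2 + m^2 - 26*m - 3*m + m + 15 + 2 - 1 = 4*a - 2*m^3 + m^2*(2*a + 14) + m*(-6*a - 28) + 16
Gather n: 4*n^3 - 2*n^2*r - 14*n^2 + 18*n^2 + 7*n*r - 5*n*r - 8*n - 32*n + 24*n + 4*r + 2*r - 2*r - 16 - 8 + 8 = 4*n^3 + n^2*(4 - 2*r) + n*(2*r - 16) + 4*r - 16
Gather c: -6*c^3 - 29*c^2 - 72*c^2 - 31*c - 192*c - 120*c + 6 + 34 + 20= -6*c^3 - 101*c^2 - 343*c + 60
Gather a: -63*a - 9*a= -72*a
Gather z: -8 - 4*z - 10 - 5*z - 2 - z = -10*z - 20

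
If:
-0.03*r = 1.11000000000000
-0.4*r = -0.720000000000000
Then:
No Solution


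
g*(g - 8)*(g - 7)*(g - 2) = g^4 - 17*g^3 + 86*g^2 - 112*g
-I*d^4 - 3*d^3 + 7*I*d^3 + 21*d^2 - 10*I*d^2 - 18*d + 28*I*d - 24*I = (d - 6)*(d - 4*I)*(d + I)*(-I*d + I)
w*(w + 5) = w^2 + 5*w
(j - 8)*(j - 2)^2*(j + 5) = j^4 - 7*j^3 - 24*j^2 + 148*j - 160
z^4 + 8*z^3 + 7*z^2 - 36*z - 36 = (z - 2)*(z + 1)*(z + 3)*(z + 6)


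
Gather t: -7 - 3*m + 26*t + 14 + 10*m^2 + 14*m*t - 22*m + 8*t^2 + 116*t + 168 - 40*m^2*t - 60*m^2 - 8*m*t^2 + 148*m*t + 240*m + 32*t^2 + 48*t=-50*m^2 + 215*m + t^2*(40 - 8*m) + t*(-40*m^2 + 162*m + 190) + 175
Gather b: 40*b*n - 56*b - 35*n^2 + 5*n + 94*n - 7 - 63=b*(40*n - 56) - 35*n^2 + 99*n - 70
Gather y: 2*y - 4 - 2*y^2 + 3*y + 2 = -2*y^2 + 5*y - 2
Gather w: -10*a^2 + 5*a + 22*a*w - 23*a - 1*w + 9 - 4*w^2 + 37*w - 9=-10*a^2 - 18*a - 4*w^2 + w*(22*a + 36)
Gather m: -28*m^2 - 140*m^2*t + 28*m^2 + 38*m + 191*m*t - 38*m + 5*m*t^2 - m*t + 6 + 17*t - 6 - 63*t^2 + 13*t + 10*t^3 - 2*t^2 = -140*m^2*t + m*(5*t^2 + 190*t) + 10*t^3 - 65*t^2 + 30*t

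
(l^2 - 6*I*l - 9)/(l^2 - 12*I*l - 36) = (-l^2 + 6*I*l + 9)/(-l^2 + 12*I*l + 36)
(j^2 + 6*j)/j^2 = (j + 6)/j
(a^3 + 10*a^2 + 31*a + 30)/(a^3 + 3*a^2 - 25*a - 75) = (a + 2)/(a - 5)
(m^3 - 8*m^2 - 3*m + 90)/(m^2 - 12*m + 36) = (m^2 - 2*m - 15)/(m - 6)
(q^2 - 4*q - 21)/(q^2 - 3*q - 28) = (q + 3)/(q + 4)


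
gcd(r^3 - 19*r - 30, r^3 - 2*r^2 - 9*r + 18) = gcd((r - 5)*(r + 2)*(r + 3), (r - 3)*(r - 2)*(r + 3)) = r + 3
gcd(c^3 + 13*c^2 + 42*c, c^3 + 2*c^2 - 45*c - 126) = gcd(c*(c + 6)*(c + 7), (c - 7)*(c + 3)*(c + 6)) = c + 6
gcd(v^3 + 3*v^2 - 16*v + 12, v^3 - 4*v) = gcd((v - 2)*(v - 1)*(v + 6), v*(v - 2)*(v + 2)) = v - 2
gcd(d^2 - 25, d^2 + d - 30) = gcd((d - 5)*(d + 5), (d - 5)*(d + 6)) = d - 5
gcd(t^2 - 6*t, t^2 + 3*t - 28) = 1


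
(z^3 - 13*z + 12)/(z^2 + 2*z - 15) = (z^2 + 3*z - 4)/(z + 5)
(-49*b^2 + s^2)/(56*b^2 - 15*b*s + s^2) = (7*b + s)/(-8*b + s)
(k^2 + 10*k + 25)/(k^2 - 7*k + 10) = (k^2 + 10*k + 25)/(k^2 - 7*k + 10)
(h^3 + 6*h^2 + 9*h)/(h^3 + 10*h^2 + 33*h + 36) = h/(h + 4)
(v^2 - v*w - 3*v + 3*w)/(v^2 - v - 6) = (v - w)/(v + 2)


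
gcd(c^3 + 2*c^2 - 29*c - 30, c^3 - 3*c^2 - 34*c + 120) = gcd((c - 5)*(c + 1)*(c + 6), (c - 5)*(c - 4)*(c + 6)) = c^2 + c - 30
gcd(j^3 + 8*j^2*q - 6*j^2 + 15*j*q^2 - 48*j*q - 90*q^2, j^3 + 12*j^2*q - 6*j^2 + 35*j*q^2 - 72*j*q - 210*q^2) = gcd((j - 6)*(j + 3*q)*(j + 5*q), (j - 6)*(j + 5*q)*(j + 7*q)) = j^2 + 5*j*q - 6*j - 30*q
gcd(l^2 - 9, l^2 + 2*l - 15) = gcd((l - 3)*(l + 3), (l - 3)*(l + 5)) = l - 3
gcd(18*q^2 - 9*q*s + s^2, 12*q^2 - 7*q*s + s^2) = 3*q - s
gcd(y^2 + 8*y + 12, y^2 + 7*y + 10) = y + 2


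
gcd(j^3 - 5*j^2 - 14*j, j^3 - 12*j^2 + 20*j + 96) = j + 2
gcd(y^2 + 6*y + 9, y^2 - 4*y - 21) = y + 3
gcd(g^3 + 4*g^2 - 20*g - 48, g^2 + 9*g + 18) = g + 6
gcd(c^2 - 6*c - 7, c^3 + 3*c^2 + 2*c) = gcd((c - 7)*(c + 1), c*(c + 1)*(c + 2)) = c + 1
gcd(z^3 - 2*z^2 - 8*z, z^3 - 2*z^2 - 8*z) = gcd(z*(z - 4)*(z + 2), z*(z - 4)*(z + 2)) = z^3 - 2*z^2 - 8*z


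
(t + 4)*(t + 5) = t^2 + 9*t + 20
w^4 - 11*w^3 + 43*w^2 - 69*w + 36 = (w - 4)*(w - 3)^2*(w - 1)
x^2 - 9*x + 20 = (x - 5)*(x - 4)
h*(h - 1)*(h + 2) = h^3 + h^2 - 2*h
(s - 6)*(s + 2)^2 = s^3 - 2*s^2 - 20*s - 24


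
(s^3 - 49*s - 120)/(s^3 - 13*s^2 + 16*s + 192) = (s + 5)/(s - 8)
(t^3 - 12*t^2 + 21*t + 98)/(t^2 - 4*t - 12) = (t^2 - 14*t + 49)/(t - 6)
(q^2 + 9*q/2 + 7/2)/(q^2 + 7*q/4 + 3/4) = 2*(2*q + 7)/(4*q + 3)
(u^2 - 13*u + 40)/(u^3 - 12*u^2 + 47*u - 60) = (u - 8)/(u^2 - 7*u + 12)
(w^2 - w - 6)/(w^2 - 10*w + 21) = (w + 2)/(w - 7)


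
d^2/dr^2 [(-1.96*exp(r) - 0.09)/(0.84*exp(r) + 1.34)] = (2.142672*exp(r) - 3.418072)*exp(r)/(0.592704*exp(3*r) + 2.836512*exp(2*r) + 4.524912*exp(r) + 2.406104)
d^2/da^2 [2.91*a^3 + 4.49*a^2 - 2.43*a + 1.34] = 17.46*a + 8.98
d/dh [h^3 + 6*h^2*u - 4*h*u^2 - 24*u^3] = 3*h^2 + 12*h*u - 4*u^2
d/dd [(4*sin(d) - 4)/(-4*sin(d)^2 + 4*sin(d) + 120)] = (sin(d)^2 - 2*sin(d) + 31)*cos(d)/(sin(d) + cos(d)^2 + 29)^2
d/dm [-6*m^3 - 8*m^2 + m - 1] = -18*m^2 - 16*m + 1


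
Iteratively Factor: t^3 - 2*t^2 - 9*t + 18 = (t - 3)*(t^2 + t - 6) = (t - 3)*(t + 3)*(t - 2)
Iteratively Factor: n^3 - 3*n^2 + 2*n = (n)*(n^2 - 3*n + 2) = n*(n - 1)*(n - 2)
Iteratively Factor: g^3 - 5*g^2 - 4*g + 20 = (g + 2)*(g^2 - 7*g + 10) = (g - 5)*(g + 2)*(g - 2)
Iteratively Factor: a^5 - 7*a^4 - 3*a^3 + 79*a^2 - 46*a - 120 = (a + 3)*(a^4 - 10*a^3 + 27*a^2 - 2*a - 40) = (a + 1)*(a + 3)*(a^3 - 11*a^2 + 38*a - 40) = (a - 5)*(a + 1)*(a + 3)*(a^2 - 6*a + 8) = (a - 5)*(a - 4)*(a + 1)*(a + 3)*(a - 2)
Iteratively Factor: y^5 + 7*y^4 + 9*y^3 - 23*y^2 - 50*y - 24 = (y + 3)*(y^4 + 4*y^3 - 3*y^2 - 14*y - 8) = (y + 1)*(y + 3)*(y^3 + 3*y^2 - 6*y - 8) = (y + 1)^2*(y + 3)*(y^2 + 2*y - 8) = (y - 2)*(y + 1)^2*(y + 3)*(y + 4)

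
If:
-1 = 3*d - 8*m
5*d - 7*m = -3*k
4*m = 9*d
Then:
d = 1/15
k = 43/180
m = 3/20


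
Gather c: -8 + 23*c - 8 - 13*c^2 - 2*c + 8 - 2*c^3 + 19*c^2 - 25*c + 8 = -2*c^3 + 6*c^2 - 4*c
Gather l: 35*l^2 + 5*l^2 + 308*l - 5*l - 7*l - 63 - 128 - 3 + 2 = 40*l^2 + 296*l - 192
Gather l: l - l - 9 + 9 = 0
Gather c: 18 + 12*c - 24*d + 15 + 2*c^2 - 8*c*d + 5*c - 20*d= 2*c^2 + c*(17 - 8*d) - 44*d + 33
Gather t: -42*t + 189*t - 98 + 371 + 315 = 147*t + 588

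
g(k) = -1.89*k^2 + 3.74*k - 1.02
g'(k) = 3.74 - 3.78*k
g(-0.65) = -4.25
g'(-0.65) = 6.20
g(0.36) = 0.08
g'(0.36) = 2.38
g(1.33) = 0.61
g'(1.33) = -1.29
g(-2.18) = -18.16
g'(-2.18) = 11.98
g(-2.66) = -24.34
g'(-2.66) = 13.79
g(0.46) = 0.30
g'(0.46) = 2.00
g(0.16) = -0.47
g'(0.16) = 3.14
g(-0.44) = -3.03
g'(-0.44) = 5.40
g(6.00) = -46.62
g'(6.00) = -18.94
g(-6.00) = -91.50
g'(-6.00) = 26.42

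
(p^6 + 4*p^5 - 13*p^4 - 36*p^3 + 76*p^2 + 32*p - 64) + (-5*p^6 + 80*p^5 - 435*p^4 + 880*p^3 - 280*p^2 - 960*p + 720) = -4*p^6 + 84*p^5 - 448*p^4 + 844*p^3 - 204*p^2 - 928*p + 656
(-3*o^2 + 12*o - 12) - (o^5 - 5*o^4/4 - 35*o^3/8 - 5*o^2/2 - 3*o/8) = -o^5 + 5*o^4/4 + 35*o^3/8 - o^2/2 + 99*o/8 - 12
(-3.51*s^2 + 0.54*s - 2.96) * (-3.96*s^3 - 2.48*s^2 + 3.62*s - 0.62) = 13.8996*s^5 + 6.5664*s^4 - 2.3238*s^3 + 11.4718*s^2 - 11.05*s + 1.8352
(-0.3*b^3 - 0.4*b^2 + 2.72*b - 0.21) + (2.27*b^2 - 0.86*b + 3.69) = -0.3*b^3 + 1.87*b^2 + 1.86*b + 3.48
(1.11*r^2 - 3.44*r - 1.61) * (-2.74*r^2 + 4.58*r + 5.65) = -3.0414*r^4 + 14.5094*r^3 - 5.0723*r^2 - 26.8098*r - 9.0965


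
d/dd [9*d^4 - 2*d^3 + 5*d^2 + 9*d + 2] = 36*d^3 - 6*d^2 + 10*d + 9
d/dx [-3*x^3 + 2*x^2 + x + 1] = -9*x^2 + 4*x + 1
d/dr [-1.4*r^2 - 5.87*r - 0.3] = -2.8*r - 5.87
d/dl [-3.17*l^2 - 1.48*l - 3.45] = -6.34*l - 1.48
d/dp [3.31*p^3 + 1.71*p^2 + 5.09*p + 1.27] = 9.93*p^2 + 3.42*p + 5.09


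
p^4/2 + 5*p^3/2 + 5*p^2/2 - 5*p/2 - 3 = (p/2 + 1)*(p - 1)*(p + 1)*(p + 3)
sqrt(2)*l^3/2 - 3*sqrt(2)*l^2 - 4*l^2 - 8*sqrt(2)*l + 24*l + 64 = (l - 8)*(l - 4*sqrt(2))*(sqrt(2)*l/2 + sqrt(2))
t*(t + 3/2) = t^2 + 3*t/2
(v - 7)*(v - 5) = v^2 - 12*v + 35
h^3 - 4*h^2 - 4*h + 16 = (h - 4)*(h - 2)*(h + 2)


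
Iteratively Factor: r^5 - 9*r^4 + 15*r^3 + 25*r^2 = (r + 1)*(r^4 - 10*r^3 + 25*r^2) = r*(r + 1)*(r^3 - 10*r^2 + 25*r) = r^2*(r + 1)*(r^2 - 10*r + 25) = r^2*(r - 5)*(r + 1)*(r - 5)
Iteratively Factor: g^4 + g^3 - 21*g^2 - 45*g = (g + 3)*(g^3 - 2*g^2 - 15*g) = (g - 5)*(g + 3)*(g^2 + 3*g) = (g - 5)*(g + 3)^2*(g)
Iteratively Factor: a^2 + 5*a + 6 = (a + 2)*(a + 3)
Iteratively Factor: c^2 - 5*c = (c - 5)*(c)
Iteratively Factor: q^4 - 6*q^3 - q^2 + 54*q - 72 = (q - 3)*(q^3 - 3*q^2 - 10*q + 24) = (q - 4)*(q - 3)*(q^2 + q - 6) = (q - 4)*(q - 3)*(q - 2)*(q + 3)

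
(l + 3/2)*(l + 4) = l^2 + 11*l/2 + 6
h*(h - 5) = h^2 - 5*h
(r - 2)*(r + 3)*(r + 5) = r^3 + 6*r^2 - r - 30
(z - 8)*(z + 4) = z^2 - 4*z - 32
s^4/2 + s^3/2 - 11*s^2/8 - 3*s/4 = s*(s/2 + 1)*(s - 3/2)*(s + 1/2)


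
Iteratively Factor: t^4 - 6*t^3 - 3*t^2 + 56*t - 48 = (t - 4)*(t^3 - 2*t^2 - 11*t + 12) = (t - 4)*(t - 1)*(t^2 - t - 12) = (t - 4)*(t - 1)*(t + 3)*(t - 4)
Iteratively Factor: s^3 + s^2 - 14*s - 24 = (s + 3)*(s^2 - 2*s - 8) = (s - 4)*(s + 3)*(s + 2)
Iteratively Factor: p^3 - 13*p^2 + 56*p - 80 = (p - 4)*(p^2 - 9*p + 20) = (p - 5)*(p - 4)*(p - 4)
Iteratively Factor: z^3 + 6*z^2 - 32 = (z + 4)*(z^2 + 2*z - 8) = (z - 2)*(z + 4)*(z + 4)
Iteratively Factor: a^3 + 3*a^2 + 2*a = (a + 2)*(a^2 + a) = (a + 1)*(a + 2)*(a)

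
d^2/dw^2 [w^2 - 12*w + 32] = 2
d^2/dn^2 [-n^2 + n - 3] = -2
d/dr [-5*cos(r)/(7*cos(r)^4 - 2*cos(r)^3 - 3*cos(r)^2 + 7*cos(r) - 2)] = 20*(-21*cos(r)^4 + 4*cos(r)^3 + 3*cos(r)^2 - 2)*sin(r)/(-14*sin(r)^4 + 22*sin(r)^2 - 11*cos(r) + cos(3*r) - 4)^2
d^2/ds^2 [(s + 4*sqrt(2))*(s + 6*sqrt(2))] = 2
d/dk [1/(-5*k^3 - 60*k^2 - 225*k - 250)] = 3*(k^2 + 8*k + 15)/(5*(k^3 + 12*k^2 + 45*k + 50)^2)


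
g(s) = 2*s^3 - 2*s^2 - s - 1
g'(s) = 6*s^2 - 4*s - 1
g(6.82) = 533.58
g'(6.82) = 250.79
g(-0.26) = -0.91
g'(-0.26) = 0.45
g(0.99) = -2.01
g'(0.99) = 0.92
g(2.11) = 6.77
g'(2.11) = 17.27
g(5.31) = 236.74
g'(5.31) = 146.94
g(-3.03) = -71.97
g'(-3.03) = 66.21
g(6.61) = 482.62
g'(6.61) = 234.71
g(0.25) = -1.34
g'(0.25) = -1.62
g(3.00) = 32.00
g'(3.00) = 41.00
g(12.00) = 3155.00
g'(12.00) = 815.00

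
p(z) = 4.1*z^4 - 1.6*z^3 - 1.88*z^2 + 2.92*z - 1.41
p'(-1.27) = -33.64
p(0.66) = 0.02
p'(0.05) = 2.72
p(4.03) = 956.55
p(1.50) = 14.10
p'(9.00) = 11535.88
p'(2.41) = 195.54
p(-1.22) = 4.22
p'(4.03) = 983.20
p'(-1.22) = -29.42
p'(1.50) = 41.83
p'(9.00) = 11535.88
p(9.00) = 25606.29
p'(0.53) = 2.02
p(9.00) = 25606.29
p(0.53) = -0.31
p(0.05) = -1.27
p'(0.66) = 3.06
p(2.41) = 110.62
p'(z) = 16.4*z^3 - 4.8*z^2 - 3.76*z + 2.92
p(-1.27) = 5.79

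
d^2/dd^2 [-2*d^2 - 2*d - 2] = -4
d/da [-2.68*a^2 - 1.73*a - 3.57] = -5.36*a - 1.73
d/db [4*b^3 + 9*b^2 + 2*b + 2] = 12*b^2 + 18*b + 2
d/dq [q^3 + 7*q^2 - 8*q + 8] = 3*q^2 + 14*q - 8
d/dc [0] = 0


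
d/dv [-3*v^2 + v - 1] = 1 - 6*v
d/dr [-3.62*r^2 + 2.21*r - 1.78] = 2.21 - 7.24*r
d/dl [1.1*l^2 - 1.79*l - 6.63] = 2.2*l - 1.79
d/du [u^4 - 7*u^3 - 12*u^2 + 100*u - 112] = 4*u^3 - 21*u^2 - 24*u + 100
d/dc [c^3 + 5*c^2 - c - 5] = 3*c^2 + 10*c - 1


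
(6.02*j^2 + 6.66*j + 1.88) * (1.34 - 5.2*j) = -31.304*j^3 - 26.5652*j^2 - 0.851599999999999*j + 2.5192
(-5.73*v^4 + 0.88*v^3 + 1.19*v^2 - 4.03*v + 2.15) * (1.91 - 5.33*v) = 30.5409*v^5 - 15.6347*v^4 - 4.6619*v^3 + 23.7528*v^2 - 19.1568*v + 4.1065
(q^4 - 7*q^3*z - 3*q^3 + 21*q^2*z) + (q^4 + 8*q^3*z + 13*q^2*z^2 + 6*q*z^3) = 2*q^4 + q^3*z - 3*q^3 + 13*q^2*z^2 + 21*q^2*z + 6*q*z^3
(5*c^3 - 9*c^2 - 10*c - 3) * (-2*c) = -10*c^4 + 18*c^3 + 20*c^2 + 6*c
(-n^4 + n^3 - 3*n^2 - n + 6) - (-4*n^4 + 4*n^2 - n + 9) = 3*n^4 + n^3 - 7*n^2 - 3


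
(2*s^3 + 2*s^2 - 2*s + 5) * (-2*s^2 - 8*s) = -4*s^5 - 20*s^4 - 12*s^3 + 6*s^2 - 40*s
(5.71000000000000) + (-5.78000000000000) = -0.0700000000000003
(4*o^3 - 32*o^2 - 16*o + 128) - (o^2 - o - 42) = 4*o^3 - 33*o^2 - 15*o + 170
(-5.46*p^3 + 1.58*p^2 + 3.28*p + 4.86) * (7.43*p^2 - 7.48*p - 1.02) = -40.5678*p^5 + 52.5802*p^4 + 18.1212*p^3 + 9.9638*p^2 - 39.6984*p - 4.9572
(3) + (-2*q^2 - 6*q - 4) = -2*q^2 - 6*q - 1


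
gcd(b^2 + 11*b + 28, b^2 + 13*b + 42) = b + 7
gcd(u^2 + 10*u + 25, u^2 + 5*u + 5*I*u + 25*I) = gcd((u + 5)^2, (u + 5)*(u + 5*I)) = u + 5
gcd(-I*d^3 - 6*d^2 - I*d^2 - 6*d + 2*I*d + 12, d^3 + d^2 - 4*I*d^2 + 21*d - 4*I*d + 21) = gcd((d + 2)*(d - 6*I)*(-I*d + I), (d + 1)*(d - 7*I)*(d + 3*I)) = 1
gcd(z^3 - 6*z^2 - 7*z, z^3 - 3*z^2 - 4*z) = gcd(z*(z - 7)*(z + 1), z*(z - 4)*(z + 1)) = z^2 + z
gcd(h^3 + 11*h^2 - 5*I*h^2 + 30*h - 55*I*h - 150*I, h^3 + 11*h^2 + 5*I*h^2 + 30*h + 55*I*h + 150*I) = h^2 + 11*h + 30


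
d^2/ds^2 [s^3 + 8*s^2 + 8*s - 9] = 6*s + 16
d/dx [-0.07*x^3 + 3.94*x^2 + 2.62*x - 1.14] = -0.21*x^2 + 7.88*x + 2.62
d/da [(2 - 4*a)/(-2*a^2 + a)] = -2/a^2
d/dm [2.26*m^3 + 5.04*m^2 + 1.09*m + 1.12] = 6.78*m^2 + 10.08*m + 1.09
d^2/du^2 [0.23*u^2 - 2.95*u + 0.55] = 0.460000000000000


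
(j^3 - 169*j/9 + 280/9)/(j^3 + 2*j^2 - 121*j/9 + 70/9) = (3*j - 8)/(3*j - 2)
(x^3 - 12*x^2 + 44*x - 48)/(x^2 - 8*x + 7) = (x^3 - 12*x^2 + 44*x - 48)/(x^2 - 8*x + 7)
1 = 1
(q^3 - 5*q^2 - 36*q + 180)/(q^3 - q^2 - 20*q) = (q^2 - 36)/(q*(q + 4))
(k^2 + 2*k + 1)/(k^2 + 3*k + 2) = (k + 1)/(k + 2)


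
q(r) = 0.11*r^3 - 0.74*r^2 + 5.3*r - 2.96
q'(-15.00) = 101.75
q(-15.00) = -620.21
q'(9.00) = 18.71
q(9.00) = 64.99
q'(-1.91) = 9.33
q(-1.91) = -16.55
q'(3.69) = 4.33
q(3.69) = 12.05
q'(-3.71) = 15.33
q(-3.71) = -38.43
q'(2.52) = 3.67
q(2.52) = 7.46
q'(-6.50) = 28.86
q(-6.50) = -98.88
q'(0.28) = 4.91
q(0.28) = -1.53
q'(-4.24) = 17.51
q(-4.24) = -47.12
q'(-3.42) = 14.22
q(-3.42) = -34.14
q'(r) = 0.33*r^2 - 1.48*r + 5.3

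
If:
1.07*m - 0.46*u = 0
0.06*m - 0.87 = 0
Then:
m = 14.50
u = 33.73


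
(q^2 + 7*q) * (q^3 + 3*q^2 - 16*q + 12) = q^5 + 10*q^4 + 5*q^3 - 100*q^2 + 84*q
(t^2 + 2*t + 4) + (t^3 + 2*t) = t^3 + t^2 + 4*t + 4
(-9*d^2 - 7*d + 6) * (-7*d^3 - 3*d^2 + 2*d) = 63*d^5 + 76*d^4 - 39*d^3 - 32*d^2 + 12*d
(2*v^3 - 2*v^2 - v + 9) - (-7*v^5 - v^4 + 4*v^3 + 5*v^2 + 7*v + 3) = 7*v^5 + v^4 - 2*v^3 - 7*v^2 - 8*v + 6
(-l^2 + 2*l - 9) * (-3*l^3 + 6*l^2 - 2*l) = 3*l^5 - 12*l^4 + 41*l^3 - 58*l^2 + 18*l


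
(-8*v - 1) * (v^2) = -8*v^3 - v^2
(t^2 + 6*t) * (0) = 0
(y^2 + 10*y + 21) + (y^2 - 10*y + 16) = 2*y^2 + 37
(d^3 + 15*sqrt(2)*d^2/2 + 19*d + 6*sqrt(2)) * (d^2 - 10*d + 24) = d^5 - 10*d^4 + 15*sqrt(2)*d^4/2 - 75*sqrt(2)*d^3 + 43*d^3 - 190*d^2 + 186*sqrt(2)*d^2 - 60*sqrt(2)*d + 456*d + 144*sqrt(2)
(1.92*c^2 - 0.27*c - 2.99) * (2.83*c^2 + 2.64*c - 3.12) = 5.4336*c^4 + 4.3047*c^3 - 15.1649*c^2 - 7.0512*c + 9.3288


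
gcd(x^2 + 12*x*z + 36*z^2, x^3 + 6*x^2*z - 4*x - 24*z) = x + 6*z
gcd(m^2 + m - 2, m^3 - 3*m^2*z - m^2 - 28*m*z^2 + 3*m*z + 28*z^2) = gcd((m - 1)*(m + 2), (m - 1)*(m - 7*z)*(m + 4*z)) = m - 1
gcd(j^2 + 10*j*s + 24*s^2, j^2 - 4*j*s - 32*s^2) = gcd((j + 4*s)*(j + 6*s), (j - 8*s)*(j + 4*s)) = j + 4*s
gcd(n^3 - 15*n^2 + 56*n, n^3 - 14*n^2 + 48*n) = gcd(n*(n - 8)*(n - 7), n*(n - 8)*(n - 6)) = n^2 - 8*n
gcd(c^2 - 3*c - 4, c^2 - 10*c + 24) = c - 4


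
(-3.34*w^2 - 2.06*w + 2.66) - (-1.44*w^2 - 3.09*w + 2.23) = -1.9*w^2 + 1.03*w + 0.43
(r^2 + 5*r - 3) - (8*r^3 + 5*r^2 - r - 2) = -8*r^3 - 4*r^2 + 6*r - 1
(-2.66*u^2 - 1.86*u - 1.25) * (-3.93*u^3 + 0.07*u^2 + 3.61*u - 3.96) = 10.4538*u^5 + 7.1236*u^4 - 4.8203*u^3 + 3.7315*u^2 + 2.8531*u + 4.95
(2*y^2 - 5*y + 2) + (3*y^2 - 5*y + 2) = 5*y^2 - 10*y + 4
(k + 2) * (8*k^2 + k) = 8*k^3 + 17*k^2 + 2*k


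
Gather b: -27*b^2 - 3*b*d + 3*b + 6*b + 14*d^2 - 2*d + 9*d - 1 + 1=-27*b^2 + b*(9 - 3*d) + 14*d^2 + 7*d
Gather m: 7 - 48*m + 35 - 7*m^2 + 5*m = -7*m^2 - 43*m + 42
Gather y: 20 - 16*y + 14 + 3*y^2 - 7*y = 3*y^2 - 23*y + 34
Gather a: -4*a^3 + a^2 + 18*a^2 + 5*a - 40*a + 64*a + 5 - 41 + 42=-4*a^3 + 19*a^2 + 29*a + 6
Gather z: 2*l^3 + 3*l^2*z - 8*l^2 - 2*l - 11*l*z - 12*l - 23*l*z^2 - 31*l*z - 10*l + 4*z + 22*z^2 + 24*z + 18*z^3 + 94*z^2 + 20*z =2*l^3 - 8*l^2 - 24*l + 18*z^3 + z^2*(116 - 23*l) + z*(3*l^2 - 42*l + 48)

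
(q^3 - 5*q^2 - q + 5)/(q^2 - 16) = (q^3 - 5*q^2 - q + 5)/(q^2 - 16)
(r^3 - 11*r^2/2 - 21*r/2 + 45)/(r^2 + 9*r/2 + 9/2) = (2*r^2 - 17*r + 30)/(2*r + 3)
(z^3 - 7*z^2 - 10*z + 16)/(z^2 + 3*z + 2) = (z^2 - 9*z + 8)/(z + 1)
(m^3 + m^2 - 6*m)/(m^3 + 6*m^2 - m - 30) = m/(m + 5)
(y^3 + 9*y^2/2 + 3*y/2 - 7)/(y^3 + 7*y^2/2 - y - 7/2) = (y + 2)/(y + 1)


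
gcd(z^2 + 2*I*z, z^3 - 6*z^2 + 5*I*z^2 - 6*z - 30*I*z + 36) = z + 2*I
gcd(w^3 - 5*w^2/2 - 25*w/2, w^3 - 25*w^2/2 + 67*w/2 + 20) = w - 5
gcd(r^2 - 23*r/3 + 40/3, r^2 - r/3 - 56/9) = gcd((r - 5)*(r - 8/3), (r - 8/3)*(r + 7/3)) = r - 8/3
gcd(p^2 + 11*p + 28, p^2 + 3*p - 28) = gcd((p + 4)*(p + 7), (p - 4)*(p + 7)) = p + 7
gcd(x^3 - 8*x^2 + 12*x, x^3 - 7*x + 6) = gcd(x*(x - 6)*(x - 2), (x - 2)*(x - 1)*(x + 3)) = x - 2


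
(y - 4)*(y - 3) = y^2 - 7*y + 12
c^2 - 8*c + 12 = (c - 6)*(c - 2)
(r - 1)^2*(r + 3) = r^3 + r^2 - 5*r + 3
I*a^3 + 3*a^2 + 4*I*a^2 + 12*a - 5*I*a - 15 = (a + 5)*(a - 3*I)*(I*a - I)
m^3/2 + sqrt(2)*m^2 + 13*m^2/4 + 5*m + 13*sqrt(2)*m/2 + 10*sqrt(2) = (m/2 + sqrt(2))*(m + 5/2)*(m + 4)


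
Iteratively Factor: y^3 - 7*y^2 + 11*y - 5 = (y - 1)*(y^2 - 6*y + 5) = (y - 5)*(y - 1)*(y - 1)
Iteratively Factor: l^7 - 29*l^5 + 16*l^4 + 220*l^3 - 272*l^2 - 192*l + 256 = (l - 1)*(l^6 + l^5 - 28*l^4 - 12*l^3 + 208*l^2 - 64*l - 256) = (l - 1)*(l + 1)*(l^5 - 28*l^3 + 16*l^2 + 192*l - 256) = (l - 4)*(l - 1)*(l + 1)*(l^4 + 4*l^3 - 12*l^2 - 32*l + 64) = (l - 4)*(l - 2)*(l - 1)*(l + 1)*(l^3 + 6*l^2 - 32) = (l - 4)*(l - 2)*(l - 1)*(l + 1)*(l + 4)*(l^2 + 2*l - 8) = (l - 4)*(l - 2)^2*(l - 1)*(l + 1)*(l + 4)*(l + 4)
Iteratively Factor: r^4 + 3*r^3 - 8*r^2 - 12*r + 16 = (r - 1)*(r^3 + 4*r^2 - 4*r - 16) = (r - 1)*(r + 4)*(r^2 - 4) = (r - 2)*(r - 1)*(r + 4)*(r + 2)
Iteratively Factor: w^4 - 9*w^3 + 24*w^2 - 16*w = (w - 1)*(w^3 - 8*w^2 + 16*w) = (w - 4)*(w - 1)*(w^2 - 4*w) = (w - 4)^2*(w - 1)*(w)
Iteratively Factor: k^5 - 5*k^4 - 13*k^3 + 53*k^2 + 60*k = (k - 4)*(k^4 - k^3 - 17*k^2 - 15*k) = (k - 4)*(k + 3)*(k^3 - 4*k^2 - 5*k) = (k - 4)*(k + 1)*(k + 3)*(k^2 - 5*k) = k*(k - 4)*(k + 1)*(k + 3)*(k - 5)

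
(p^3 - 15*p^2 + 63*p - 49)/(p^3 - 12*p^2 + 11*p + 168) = (p^2 - 8*p + 7)/(p^2 - 5*p - 24)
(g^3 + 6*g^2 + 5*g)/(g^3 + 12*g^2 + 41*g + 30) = g/(g + 6)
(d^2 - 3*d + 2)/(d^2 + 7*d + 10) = (d^2 - 3*d + 2)/(d^2 + 7*d + 10)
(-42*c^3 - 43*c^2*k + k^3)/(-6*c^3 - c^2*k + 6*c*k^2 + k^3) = (7*c - k)/(c - k)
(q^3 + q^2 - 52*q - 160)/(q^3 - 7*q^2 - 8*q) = (q^2 + 9*q + 20)/(q*(q + 1))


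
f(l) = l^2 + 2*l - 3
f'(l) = 2*l + 2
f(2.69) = 9.62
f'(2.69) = 7.38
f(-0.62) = -3.86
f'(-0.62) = 0.76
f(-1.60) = -3.64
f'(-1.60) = -1.20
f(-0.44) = -3.69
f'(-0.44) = 1.12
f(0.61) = -1.41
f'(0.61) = 3.22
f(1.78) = 3.73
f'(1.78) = 5.56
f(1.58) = 2.66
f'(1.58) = 5.16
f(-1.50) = -3.75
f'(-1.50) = -1.00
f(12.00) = 165.00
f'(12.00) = 26.00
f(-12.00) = 117.00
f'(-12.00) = -22.00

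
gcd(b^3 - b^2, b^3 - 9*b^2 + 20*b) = b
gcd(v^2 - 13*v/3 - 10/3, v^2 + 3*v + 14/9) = v + 2/3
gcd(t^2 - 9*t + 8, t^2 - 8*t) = t - 8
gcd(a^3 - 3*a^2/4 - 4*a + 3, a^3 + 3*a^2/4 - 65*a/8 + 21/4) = a^2 - 11*a/4 + 3/2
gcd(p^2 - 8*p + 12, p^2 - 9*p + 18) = p - 6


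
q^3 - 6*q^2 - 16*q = q*(q - 8)*(q + 2)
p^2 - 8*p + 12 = (p - 6)*(p - 2)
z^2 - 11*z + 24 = (z - 8)*(z - 3)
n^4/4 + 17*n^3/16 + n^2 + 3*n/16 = n*(n/4 + 1/4)*(n + 1/4)*(n + 3)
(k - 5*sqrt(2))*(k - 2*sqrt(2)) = k^2 - 7*sqrt(2)*k + 20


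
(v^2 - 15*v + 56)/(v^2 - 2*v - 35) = (v - 8)/(v + 5)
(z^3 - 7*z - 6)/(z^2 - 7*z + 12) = (z^2 + 3*z + 2)/(z - 4)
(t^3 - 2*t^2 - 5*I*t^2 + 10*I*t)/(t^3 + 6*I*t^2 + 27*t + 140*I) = t*(t - 2)/(t^2 + 11*I*t - 28)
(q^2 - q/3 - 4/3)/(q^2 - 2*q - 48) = (-3*q^2 + q + 4)/(3*(-q^2 + 2*q + 48))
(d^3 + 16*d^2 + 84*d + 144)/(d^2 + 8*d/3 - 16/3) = 3*(d^2 + 12*d + 36)/(3*d - 4)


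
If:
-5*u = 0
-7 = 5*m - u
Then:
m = -7/5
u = 0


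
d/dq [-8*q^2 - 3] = -16*q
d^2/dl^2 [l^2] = 2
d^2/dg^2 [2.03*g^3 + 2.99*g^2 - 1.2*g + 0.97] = 12.18*g + 5.98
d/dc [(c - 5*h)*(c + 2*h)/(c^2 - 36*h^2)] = h*(3*c^2 - 52*c*h + 108*h^2)/(c^4 - 72*c^2*h^2 + 1296*h^4)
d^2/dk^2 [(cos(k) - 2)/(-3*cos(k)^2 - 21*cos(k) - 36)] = (9*(1 - cos(2*k))^2*cos(k)/4 - 15*(1 - cos(2*k))^2/4 + 761*cos(k)/2 - 52*cos(2*k) - 27*cos(3*k) - cos(5*k)/2 + 279)/(3*(cos(k) + 3)^3*(cos(k) + 4)^3)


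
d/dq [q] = 1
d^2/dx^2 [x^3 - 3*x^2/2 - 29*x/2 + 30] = 6*x - 3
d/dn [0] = 0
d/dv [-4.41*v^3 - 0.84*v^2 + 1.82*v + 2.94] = -13.23*v^2 - 1.68*v + 1.82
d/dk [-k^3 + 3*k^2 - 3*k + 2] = -3*k^2 + 6*k - 3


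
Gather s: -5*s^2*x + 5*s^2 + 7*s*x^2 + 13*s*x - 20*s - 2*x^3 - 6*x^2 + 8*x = s^2*(5 - 5*x) + s*(7*x^2 + 13*x - 20) - 2*x^3 - 6*x^2 + 8*x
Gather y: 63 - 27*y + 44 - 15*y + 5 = 112 - 42*y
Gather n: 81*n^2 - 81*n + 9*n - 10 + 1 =81*n^2 - 72*n - 9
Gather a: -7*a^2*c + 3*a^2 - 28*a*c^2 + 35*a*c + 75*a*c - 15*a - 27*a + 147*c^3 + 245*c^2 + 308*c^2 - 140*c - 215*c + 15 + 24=a^2*(3 - 7*c) + a*(-28*c^2 + 110*c - 42) + 147*c^3 + 553*c^2 - 355*c + 39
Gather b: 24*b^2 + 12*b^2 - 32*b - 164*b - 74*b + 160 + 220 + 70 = 36*b^2 - 270*b + 450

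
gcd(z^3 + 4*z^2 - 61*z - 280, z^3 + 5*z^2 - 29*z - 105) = z + 7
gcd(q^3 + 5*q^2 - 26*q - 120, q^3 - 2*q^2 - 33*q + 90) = q^2 + q - 30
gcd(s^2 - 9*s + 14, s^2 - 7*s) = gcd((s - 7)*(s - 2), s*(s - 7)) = s - 7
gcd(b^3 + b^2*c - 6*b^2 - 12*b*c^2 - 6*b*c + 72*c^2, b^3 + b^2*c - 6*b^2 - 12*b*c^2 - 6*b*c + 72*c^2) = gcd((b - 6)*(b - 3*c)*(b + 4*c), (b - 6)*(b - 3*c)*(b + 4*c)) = b^3 + b^2*c - 6*b^2 - 12*b*c^2 - 6*b*c + 72*c^2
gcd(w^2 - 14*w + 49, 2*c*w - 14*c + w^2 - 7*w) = w - 7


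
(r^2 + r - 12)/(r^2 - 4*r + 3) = (r + 4)/(r - 1)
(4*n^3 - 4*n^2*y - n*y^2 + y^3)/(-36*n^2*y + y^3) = (-4*n^3 + 4*n^2*y + n*y^2 - y^3)/(y*(36*n^2 - y^2))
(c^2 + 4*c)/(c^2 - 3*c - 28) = c/(c - 7)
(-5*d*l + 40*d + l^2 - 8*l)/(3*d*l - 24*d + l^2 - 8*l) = (-5*d + l)/(3*d + l)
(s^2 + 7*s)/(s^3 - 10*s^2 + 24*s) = (s + 7)/(s^2 - 10*s + 24)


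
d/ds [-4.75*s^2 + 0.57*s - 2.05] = 0.57 - 9.5*s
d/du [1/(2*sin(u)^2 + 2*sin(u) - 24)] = -(2*sin(u) + 1)*cos(u)/(2*(sin(u)^2 + sin(u) - 12)^2)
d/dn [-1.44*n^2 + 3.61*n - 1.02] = 3.61 - 2.88*n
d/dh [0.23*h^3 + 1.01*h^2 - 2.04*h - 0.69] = 0.69*h^2 + 2.02*h - 2.04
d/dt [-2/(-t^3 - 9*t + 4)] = 6*(-t^2 - 3)/(t^3 + 9*t - 4)^2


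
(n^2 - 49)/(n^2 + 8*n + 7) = (n - 7)/(n + 1)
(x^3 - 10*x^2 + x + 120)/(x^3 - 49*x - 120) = (x - 5)/(x + 5)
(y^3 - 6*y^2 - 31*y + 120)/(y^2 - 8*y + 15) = (y^2 - 3*y - 40)/(y - 5)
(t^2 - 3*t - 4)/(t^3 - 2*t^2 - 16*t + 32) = (t + 1)/(t^2 + 2*t - 8)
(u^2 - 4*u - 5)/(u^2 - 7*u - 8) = (u - 5)/(u - 8)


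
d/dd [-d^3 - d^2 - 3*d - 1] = -3*d^2 - 2*d - 3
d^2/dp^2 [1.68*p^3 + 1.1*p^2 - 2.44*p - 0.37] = 10.08*p + 2.2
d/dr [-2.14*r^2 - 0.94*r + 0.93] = -4.28*r - 0.94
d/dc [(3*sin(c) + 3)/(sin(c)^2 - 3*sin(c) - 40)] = 3*(-2*sin(c) + cos(c)^2 - 38)*cos(c)/((sin(c) - 8)^2*(sin(c) + 5)^2)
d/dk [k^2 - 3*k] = 2*k - 3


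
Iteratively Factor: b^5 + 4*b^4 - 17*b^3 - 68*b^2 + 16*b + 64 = (b + 4)*(b^4 - 17*b^2 + 16) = (b + 1)*(b + 4)*(b^3 - b^2 - 16*b + 16) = (b - 1)*(b + 1)*(b + 4)*(b^2 - 16) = (b - 1)*(b + 1)*(b + 4)^2*(b - 4)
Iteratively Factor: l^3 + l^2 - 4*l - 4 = (l + 2)*(l^2 - l - 2) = (l - 2)*(l + 2)*(l + 1)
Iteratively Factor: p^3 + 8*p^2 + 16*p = (p + 4)*(p^2 + 4*p) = p*(p + 4)*(p + 4)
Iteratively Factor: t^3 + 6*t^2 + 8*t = (t + 4)*(t^2 + 2*t) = t*(t + 4)*(t + 2)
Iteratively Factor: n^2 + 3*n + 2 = (n + 1)*(n + 2)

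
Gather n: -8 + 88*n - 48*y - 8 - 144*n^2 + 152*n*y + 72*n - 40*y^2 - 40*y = -144*n^2 + n*(152*y + 160) - 40*y^2 - 88*y - 16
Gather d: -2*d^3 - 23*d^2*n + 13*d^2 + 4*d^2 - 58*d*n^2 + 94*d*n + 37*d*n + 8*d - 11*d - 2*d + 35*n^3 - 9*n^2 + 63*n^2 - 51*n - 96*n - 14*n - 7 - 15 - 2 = -2*d^3 + d^2*(17 - 23*n) + d*(-58*n^2 + 131*n - 5) + 35*n^3 + 54*n^2 - 161*n - 24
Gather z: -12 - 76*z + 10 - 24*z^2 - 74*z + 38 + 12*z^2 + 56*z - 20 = -12*z^2 - 94*z + 16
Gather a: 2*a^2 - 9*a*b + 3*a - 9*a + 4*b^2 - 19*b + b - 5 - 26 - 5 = 2*a^2 + a*(-9*b - 6) + 4*b^2 - 18*b - 36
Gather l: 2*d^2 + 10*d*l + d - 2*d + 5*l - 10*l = 2*d^2 - d + l*(10*d - 5)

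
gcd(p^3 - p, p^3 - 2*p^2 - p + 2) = p^2 - 1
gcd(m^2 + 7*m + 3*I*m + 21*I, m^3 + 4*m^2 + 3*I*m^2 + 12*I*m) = m + 3*I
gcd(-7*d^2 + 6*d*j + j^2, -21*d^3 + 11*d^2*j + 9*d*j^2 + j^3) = 7*d^2 - 6*d*j - j^2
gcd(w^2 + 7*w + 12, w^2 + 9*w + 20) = w + 4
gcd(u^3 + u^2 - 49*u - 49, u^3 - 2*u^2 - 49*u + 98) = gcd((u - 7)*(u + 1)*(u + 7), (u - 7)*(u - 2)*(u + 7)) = u^2 - 49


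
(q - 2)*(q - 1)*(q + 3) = q^3 - 7*q + 6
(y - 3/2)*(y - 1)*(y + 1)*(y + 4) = y^4 + 5*y^3/2 - 7*y^2 - 5*y/2 + 6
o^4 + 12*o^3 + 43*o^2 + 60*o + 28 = (o + 1)*(o + 2)^2*(o + 7)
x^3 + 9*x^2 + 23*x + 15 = (x + 1)*(x + 3)*(x + 5)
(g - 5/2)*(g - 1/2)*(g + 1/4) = g^3 - 11*g^2/4 + g/2 + 5/16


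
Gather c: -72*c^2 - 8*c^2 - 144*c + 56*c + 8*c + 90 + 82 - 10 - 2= -80*c^2 - 80*c + 160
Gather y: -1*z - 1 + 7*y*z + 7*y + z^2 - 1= y*(7*z + 7) + z^2 - z - 2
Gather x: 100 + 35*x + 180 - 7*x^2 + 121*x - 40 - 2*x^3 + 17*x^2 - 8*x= -2*x^3 + 10*x^2 + 148*x + 240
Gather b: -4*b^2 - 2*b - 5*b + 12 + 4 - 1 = -4*b^2 - 7*b + 15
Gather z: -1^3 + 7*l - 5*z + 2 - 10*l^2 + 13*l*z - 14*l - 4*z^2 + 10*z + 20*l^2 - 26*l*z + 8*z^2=10*l^2 - 7*l + 4*z^2 + z*(5 - 13*l) + 1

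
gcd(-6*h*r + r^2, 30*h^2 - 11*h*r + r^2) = -6*h + r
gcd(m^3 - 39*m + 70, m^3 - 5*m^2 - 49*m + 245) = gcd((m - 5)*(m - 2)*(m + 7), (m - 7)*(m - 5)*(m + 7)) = m^2 + 2*m - 35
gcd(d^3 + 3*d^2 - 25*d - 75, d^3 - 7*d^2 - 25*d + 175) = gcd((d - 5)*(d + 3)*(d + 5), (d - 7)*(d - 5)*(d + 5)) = d^2 - 25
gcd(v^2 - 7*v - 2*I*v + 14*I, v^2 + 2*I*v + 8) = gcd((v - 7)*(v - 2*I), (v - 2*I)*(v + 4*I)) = v - 2*I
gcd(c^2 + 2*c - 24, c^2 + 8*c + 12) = c + 6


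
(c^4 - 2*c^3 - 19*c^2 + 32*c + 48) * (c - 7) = c^5 - 9*c^4 - 5*c^3 + 165*c^2 - 176*c - 336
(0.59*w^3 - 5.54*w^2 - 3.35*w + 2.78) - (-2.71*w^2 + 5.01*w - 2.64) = 0.59*w^3 - 2.83*w^2 - 8.36*w + 5.42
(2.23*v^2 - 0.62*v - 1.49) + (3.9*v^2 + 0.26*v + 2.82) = 6.13*v^2 - 0.36*v + 1.33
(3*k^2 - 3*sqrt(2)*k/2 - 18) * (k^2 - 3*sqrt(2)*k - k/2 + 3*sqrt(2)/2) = 3*k^4 - 21*sqrt(2)*k^3/2 - 3*k^3/2 - 9*k^2 + 21*sqrt(2)*k^2/4 + 9*k/2 + 54*sqrt(2)*k - 27*sqrt(2)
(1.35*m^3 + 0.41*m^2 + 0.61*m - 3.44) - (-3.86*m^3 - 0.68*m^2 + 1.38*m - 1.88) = 5.21*m^3 + 1.09*m^2 - 0.77*m - 1.56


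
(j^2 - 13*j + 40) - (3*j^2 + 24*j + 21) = -2*j^2 - 37*j + 19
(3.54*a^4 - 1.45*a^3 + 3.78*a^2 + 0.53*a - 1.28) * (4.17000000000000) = 14.7618*a^4 - 6.0465*a^3 + 15.7626*a^2 + 2.2101*a - 5.3376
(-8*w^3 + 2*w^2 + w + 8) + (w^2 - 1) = -8*w^3 + 3*w^2 + w + 7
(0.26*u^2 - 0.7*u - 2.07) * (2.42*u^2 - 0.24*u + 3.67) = 0.6292*u^4 - 1.7564*u^3 - 3.8872*u^2 - 2.0722*u - 7.5969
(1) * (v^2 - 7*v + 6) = v^2 - 7*v + 6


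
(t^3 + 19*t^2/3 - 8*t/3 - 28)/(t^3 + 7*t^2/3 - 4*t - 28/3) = (t + 6)/(t + 2)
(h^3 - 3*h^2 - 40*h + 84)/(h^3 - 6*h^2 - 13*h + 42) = (h + 6)/(h + 3)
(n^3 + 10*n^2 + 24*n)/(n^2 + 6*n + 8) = n*(n + 6)/(n + 2)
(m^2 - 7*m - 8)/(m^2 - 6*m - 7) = (m - 8)/(m - 7)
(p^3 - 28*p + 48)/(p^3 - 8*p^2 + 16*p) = (p^2 + 4*p - 12)/(p*(p - 4))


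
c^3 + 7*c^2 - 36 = (c - 2)*(c + 3)*(c + 6)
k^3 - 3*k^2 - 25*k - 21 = (k - 7)*(k + 1)*(k + 3)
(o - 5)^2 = o^2 - 10*o + 25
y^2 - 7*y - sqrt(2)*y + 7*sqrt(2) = (y - 7)*(y - sqrt(2))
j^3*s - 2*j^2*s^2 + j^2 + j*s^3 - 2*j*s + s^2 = (-j + s)^2*(j*s + 1)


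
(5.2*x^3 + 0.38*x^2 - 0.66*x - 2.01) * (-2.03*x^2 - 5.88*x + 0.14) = -10.556*x^5 - 31.3474*x^4 - 0.1666*x^3 + 8.0143*x^2 + 11.7264*x - 0.2814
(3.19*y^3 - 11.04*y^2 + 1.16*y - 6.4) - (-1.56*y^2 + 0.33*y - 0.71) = 3.19*y^3 - 9.48*y^2 + 0.83*y - 5.69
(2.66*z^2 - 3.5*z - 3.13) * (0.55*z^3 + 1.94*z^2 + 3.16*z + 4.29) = 1.463*z^5 + 3.2354*z^4 - 0.105899999999998*z^3 - 5.7208*z^2 - 24.9058*z - 13.4277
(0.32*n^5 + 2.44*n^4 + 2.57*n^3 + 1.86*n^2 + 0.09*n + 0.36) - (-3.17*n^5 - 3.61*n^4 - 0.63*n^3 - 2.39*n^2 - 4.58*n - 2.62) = 3.49*n^5 + 6.05*n^4 + 3.2*n^3 + 4.25*n^2 + 4.67*n + 2.98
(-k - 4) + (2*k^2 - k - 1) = 2*k^2 - 2*k - 5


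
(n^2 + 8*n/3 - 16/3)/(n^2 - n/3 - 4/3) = (n + 4)/(n + 1)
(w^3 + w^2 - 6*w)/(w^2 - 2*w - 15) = w*(w - 2)/(w - 5)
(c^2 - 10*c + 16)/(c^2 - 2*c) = (c - 8)/c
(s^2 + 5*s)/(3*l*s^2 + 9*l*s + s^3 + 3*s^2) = (s + 5)/(3*l*s + 9*l + s^2 + 3*s)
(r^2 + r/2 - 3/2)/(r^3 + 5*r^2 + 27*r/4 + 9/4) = 2*(r - 1)/(2*r^2 + 7*r + 3)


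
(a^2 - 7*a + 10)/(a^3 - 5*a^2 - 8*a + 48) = (a^2 - 7*a + 10)/(a^3 - 5*a^2 - 8*a + 48)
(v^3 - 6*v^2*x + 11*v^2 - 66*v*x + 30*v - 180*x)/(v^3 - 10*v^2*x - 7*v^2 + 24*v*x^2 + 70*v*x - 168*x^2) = (-v^2 - 11*v - 30)/(-v^2 + 4*v*x + 7*v - 28*x)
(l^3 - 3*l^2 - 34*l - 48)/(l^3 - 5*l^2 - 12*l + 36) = (l^2 - 6*l - 16)/(l^2 - 8*l + 12)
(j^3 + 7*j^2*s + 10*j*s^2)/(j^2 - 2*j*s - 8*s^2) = j*(-j - 5*s)/(-j + 4*s)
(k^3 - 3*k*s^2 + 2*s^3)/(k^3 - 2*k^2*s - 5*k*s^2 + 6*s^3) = (-k + s)/(-k + 3*s)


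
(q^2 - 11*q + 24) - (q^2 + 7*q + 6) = 18 - 18*q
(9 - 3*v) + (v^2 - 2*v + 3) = v^2 - 5*v + 12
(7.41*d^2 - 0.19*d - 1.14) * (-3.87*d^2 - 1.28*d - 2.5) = -28.6767*d^4 - 8.7495*d^3 - 13.87*d^2 + 1.9342*d + 2.85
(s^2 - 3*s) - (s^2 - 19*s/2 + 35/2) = 13*s/2 - 35/2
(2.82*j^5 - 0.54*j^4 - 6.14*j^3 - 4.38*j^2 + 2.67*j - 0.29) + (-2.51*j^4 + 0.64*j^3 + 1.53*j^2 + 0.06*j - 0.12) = 2.82*j^5 - 3.05*j^4 - 5.5*j^3 - 2.85*j^2 + 2.73*j - 0.41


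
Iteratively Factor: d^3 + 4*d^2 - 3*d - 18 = (d - 2)*(d^2 + 6*d + 9) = (d - 2)*(d + 3)*(d + 3)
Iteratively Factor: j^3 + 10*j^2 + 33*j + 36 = (j + 4)*(j^2 + 6*j + 9) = (j + 3)*(j + 4)*(j + 3)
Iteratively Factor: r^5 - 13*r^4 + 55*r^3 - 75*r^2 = (r - 5)*(r^4 - 8*r^3 + 15*r^2) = (r - 5)*(r - 3)*(r^3 - 5*r^2) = r*(r - 5)*(r - 3)*(r^2 - 5*r) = r*(r - 5)^2*(r - 3)*(r)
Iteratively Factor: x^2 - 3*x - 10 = (x - 5)*(x + 2)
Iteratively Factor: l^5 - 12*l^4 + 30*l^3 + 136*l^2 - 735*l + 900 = (l - 3)*(l^4 - 9*l^3 + 3*l^2 + 145*l - 300) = (l - 3)*(l + 4)*(l^3 - 13*l^2 + 55*l - 75) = (l - 5)*(l - 3)*(l + 4)*(l^2 - 8*l + 15) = (l - 5)*(l - 3)^2*(l + 4)*(l - 5)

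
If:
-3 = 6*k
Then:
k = -1/2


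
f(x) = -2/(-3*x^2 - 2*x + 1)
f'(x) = -2*(6*x + 2)/(-3*x^2 - 2*x + 1)^2 = 4*(-3*x - 1)/(3*x^2 + 2*x - 1)^2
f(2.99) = 0.06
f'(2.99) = -0.04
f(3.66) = 0.04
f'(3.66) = -0.02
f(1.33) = 0.29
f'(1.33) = -0.41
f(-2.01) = 0.28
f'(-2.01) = 0.40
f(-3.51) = 0.07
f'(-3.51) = 0.05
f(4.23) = 0.03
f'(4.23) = -0.01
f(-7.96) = 0.01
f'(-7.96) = 0.00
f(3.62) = 0.04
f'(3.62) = -0.02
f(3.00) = 0.06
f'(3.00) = -0.04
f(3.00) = 0.06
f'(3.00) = -0.04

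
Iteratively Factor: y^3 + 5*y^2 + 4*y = (y + 4)*(y^2 + y) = y*(y + 4)*(y + 1)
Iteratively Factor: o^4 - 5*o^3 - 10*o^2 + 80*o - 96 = (o - 4)*(o^3 - o^2 - 14*o + 24) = (o - 4)*(o - 3)*(o^2 + 2*o - 8) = (o - 4)*(o - 3)*(o + 4)*(o - 2)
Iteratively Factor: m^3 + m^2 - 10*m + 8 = (m - 2)*(m^2 + 3*m - 4) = (m - 2)*(m - 1)*(m + 4)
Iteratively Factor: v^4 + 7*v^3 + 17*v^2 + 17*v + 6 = (v + 1)*(v^3 + 6*v^2 + 11*v + 6) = (v + 1)*(v + 3)*(v^2 + 3*v + 2) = (v + 1)^2*(v + 3)*(v + 2)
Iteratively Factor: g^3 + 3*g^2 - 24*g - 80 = (g + 4)*(g^2 - g - 20) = (g - 5)*(g + 4)*(g + 4)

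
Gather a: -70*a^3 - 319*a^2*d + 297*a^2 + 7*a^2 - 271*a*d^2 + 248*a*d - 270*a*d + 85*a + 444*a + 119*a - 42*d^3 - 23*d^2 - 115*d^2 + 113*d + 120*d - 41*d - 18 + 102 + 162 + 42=-70*a^3 + a^2*(304 - 319*d) + a*(-271*d^2 - 22*d + 648) - 42*d^3 - 138*d^2 + 192*d + 288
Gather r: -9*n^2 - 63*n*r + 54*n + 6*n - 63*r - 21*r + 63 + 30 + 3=-9*n^2 + 60*n + r*(-63*n - 84) + 96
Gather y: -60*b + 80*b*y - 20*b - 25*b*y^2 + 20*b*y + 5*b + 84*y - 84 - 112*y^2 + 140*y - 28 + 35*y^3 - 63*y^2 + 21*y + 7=-75*b + 35*y^3 + y^2*(-25*b - 175) + y*(100*b + 245) - 105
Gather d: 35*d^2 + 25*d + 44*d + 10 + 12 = 35*d^2 + 69*d + 22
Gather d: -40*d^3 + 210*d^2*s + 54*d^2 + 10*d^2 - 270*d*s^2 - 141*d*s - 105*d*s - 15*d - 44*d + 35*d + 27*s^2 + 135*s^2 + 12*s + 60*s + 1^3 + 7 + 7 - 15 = -40*d^3 + d^2*(210*s + 64) + d*(-270*s^2 - 246*s - 24) + 162*s^2 + 72*s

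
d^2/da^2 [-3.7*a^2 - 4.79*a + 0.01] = -7.40000000000000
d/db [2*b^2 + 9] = 4*b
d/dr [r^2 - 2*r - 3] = 2*r - 2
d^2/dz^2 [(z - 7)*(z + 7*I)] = 2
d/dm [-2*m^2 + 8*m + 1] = 8 - 4*m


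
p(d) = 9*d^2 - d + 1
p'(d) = 18*d - 1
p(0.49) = 2.67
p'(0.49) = 7.82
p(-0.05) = 1.07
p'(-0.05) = -1.90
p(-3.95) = 145.37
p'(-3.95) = -72.10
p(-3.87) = 139.66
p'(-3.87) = -70.66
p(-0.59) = 4.72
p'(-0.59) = -11.62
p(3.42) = 102.85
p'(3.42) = 60.56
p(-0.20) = 1.56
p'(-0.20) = -4.60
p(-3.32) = 103.52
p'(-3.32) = -60.76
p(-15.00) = 2041.00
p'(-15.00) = -271.00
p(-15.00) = 2041.00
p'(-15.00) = -271.00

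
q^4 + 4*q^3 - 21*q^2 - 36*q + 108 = (q - 3)*(q - 2)*(q + 3)*(q + 6)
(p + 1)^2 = p^2 + 2*p + 1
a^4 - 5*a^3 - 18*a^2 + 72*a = a*(a - 6)*(a - 3)*(a + 4)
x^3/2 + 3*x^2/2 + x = x*(x/2 + 1/2)*(x + 2)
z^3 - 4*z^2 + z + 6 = (z - 3)*(z - 2)*(z + 1)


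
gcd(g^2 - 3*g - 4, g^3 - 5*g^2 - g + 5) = g + 1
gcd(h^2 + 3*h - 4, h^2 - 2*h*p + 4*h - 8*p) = h + 4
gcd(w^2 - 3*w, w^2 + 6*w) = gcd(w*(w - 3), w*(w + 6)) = w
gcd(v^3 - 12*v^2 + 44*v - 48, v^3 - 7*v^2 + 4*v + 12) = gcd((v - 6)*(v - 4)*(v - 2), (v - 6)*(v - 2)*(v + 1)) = v^2 - 8*v + 12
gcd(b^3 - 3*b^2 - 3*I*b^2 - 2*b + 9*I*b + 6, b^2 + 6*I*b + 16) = b - 2*I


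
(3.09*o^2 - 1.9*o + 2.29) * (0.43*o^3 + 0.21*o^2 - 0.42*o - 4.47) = 1.3287*o^5 - 0.1681*o^4 - 0.7121*o^3 - 12.5334*o^2 + 7.5312*o - 10.2363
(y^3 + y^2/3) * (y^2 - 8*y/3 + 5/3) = y^5 - 7*y^4/3 + 7*y^3/9 + 5*y^2/9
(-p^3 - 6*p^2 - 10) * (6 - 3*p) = 3*p^4 + 12*p^3 - 36*p^2 + 30*p - 60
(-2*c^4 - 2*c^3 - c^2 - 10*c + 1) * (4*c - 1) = -8*c^5 - 6*c^4 - 2*c^3 - 39*c^2 + 14*c - 1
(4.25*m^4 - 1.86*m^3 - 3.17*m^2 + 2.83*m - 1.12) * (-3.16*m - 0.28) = -13.43*m^5 + 4.6876*m^4 + 10.538*m^3 - 8.0552*m^2 + 2.7468*m + 0.3136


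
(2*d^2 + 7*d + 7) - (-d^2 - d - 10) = 3*d^2 + 8*d + 17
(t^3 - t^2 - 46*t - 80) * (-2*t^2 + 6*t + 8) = -2*t^5 + 8*t^4 + 94*t^3 - 124*t^2 - 848*t - 640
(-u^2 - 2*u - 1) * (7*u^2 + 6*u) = -7*u^4 - 20*u^3 - 19*u^2 - 6*u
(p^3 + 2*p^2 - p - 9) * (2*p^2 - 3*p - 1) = 2*p^5 + p^4 - 9*p^3 - 17*p^2 + 28*p + 9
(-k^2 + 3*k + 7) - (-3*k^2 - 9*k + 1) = 2*k^2 + 12*k + 6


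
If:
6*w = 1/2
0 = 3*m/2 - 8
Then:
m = 16/3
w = 1/12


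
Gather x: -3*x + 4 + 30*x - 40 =27*x - 36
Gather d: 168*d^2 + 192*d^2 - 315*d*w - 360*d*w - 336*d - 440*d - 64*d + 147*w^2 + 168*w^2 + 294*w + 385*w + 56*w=360*d^2 + d*(-675*w - 840) + 315*w^2 + 735*w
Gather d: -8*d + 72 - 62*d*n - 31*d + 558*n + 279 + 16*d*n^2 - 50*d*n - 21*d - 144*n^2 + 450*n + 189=d*(16*n^2 - 112*n - 60) - 144*n^2 + 1008*n + 540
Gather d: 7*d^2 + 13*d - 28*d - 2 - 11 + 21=7*d^2 - 15*d + 8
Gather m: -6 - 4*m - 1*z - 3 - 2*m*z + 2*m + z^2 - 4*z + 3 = m*(-2*z - 2) + z^2 - 5*z - 6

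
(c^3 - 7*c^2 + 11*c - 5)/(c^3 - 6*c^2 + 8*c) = (c^3 - 7*c^2 + 11*c - 5)/(c*(c^2 - 6*c + 8))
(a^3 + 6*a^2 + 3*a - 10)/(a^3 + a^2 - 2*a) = (a + 5)/a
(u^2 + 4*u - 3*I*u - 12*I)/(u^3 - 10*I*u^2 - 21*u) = (u + 4)/(u*(u - 7*I))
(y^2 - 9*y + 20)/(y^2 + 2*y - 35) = (y - 4)/(y + 7)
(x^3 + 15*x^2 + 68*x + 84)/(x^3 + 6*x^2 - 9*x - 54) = (x^2 + 9*x + 14)/(x^2 - 9)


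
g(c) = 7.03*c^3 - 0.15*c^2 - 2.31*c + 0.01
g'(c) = 21.09*c^2 - 0.3*c - 2.31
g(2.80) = 146.69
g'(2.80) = 162.20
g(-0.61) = -0.23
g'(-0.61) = 5.72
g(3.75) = 359.96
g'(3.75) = 293.14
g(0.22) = -0.43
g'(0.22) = -1.36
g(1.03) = 5.15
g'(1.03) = 19.76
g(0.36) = -0.51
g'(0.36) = 0.32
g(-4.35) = -571.44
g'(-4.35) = 398.07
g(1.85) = 39.73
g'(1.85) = 69.32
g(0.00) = 0.01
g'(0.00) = -2.31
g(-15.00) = -23725.34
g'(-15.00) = 4747.44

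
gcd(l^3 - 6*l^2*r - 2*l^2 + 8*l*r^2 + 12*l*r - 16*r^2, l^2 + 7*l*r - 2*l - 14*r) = l - 2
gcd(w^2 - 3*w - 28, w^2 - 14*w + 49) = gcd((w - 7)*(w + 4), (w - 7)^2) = w - 7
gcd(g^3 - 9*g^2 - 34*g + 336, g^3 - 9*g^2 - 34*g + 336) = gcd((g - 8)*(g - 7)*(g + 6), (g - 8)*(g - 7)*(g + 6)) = g^3 - 9*g^2 - 34*g + 336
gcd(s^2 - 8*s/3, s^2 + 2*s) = s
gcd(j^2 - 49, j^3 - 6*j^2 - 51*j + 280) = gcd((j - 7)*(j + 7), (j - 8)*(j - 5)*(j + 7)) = j + 7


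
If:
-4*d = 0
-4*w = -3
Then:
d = 0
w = 3/4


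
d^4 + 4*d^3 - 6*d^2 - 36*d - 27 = (d - 3)*(d + 1)*(d + 3)^2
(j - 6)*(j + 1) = j^2 - 5*j - 6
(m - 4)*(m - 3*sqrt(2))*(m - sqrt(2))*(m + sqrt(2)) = m^4 - 3*sqrt(2)*m^3 - 4*m^3 - 2*m^2 + 12*sqrt(2)*m^2 + 8*m + 6*sqrt(2)*m - 24*sqrt(2)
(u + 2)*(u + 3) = u^2 + 5*u + 6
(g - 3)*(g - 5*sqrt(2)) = g^2 - 5*sqrt(2)*g - 3*g + 15*sqrt(2)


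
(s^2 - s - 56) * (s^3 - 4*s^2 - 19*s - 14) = s^5 - 5*s^4 - 71*s^3 + 229*s^2 + 1078*s + 784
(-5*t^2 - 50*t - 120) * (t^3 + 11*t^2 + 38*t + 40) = -5*t^5 - 105*t^4 - 860*t^3 - 3420*t^2 - 6560*t - 4800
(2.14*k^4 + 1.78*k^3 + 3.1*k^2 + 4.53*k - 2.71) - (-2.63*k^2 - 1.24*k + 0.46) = 2.14*k^4 + 1.78*k^3 + 5.73*k^2 + 5.77*k - 3.17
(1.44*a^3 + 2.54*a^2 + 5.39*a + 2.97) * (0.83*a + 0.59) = 1.1952*a^4 + 2.9578*a^3 + 5.9723*a^2 + 5.6452*a + 1.7523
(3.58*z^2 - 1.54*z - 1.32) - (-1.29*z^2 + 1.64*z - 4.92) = 4.87*z^2 - 3.18*z + 3.6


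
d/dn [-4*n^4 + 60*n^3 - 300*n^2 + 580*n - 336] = -16*n^3 + 180*n^2 - 600*n + 580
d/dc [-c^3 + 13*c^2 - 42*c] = -3*c^2 + 26*c - 42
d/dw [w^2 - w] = 2*w - 1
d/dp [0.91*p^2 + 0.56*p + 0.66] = 1.82*p + 0.56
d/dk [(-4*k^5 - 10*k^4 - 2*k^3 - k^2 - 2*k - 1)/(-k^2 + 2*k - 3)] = 2*(6*k^6 - 6*k^5 + k^4 + 56*k^3 + 7*k^2 + 2*k + 4)/(k^4 - 4*k^3 + 10*k^2 - 12*k + 9)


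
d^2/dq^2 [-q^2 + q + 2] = -2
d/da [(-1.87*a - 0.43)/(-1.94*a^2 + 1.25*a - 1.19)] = (-3.6278*a^2 - 1.6684*a + 2.7628)/(3.7636*a^4 - 4.85*a^3 + 6.1797*a^2 - 2.975*a + 1.4161)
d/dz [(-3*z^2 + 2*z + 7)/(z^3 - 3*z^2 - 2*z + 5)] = (3*z^4 - 4*z^3 - 9*z^2 + 12*z + 24)/(z^6 - 6*z^5 + 5*z^4 + 22*z^3 - 26*z^2 - 20*z + 25)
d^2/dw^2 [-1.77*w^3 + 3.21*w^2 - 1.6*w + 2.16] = 6.42 - 10.62*w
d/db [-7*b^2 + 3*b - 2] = 3 - 14*b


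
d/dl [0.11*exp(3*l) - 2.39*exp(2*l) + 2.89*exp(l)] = (0.33*exp(2*l) - 4.78*exp(l) + 2.89)*exp(l)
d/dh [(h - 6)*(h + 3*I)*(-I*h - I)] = -3*I*h^2 + h*(6 + 10*I) - 15 + 6*I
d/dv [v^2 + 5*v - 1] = 2*v + 5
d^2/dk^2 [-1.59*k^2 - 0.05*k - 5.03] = -3.18000000000000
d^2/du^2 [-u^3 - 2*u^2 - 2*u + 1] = -6*u - 4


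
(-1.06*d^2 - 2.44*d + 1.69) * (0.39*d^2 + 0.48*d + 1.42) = -0.4134*d^4 - 1.4604*d^3 - 2.0173*d^2 - 2.6536*d + 2.3998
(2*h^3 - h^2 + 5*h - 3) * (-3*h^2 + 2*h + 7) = -6*h^5 + 7*h^4 - 3*h^3 + 12*h^2 + 29*h - 21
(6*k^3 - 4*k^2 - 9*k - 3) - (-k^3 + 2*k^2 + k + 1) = 7*k^3 - 6*k^2 - 10*k - 4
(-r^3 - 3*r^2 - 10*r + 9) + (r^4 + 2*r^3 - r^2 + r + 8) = r^4 + r^3 - 4*r^2 - 9*r + 17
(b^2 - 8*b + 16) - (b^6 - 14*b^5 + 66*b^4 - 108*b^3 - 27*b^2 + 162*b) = -b^6 + 14*b^5 - 66*b^4 + 108*b^3 + 28*b^2 - 170*b + 16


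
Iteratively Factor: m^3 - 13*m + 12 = (m - 3)*(m^2 + 3*m - 4) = (m - 3)*(m + 4)*(m - 1)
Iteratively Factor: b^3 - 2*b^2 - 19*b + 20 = (b - 1)*(b^2 - b - 20) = (b - 1)*(b + 4)*(b - 5)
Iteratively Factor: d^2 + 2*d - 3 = (d + 3)*(d - 1)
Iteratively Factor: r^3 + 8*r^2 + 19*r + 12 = (r + 3)*(r^2 + 5*r + 4) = (r + 1)*(r + 3)*(r + 4)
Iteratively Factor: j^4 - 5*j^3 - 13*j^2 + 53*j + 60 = (j + 1)*(j^3 - 6*j^2 - 7*j + 60) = (j + 1)*(j + 3)*(j^2 - 9*j + 20) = (j - 5)*(j + 1)*(j + 3)*(j - 4)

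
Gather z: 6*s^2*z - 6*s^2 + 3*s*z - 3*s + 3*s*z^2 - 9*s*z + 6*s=-6*s^2 + 3*s*z^2 + 3*s + z*(6*s^2 - 6*s)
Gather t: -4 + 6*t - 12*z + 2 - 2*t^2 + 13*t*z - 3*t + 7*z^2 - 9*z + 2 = -2*t^2 + t*(13*z + 3) + 7*z^2 - 21*z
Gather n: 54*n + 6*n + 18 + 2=60*n + 20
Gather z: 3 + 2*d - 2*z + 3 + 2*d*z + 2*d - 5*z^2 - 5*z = 4*d - 5*z^2 + z*(2*d - 7) + 6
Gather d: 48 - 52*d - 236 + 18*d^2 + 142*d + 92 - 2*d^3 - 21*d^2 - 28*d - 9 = -2*d^3 - 3*d^2 + 62*d - 105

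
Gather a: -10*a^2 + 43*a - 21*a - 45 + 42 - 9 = -10*a^2 + 22*a - 12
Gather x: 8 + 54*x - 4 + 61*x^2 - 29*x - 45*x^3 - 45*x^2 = -45*x^3 + 16*x^2 + 25*x + 4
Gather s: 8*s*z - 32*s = s*(8*z - 32)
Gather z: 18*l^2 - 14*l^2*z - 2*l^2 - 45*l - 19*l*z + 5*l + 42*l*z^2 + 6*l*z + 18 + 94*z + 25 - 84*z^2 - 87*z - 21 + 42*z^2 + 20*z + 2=16*l^2 - 40*l + z^2*(42*l - 42) + z*(-14*l^2 - 13*l + 27) + 24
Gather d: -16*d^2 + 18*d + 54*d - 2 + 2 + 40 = -16*d^2 + 72*d + 40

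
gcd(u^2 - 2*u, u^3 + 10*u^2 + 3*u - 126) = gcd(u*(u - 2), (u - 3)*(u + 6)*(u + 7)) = 1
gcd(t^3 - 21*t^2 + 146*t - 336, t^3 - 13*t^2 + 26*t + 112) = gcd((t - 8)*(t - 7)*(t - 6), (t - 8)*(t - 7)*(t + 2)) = t^2 - 15*t + 56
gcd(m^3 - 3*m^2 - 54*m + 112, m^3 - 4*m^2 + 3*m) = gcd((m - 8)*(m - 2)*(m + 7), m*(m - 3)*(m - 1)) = 1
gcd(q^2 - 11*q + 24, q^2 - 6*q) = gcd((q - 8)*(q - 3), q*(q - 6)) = 1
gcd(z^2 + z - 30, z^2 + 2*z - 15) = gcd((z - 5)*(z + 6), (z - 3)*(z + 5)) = 1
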